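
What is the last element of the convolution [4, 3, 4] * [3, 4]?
Use y[k] = Σ_i a[i]·b[k-i] at k=3. y[3] = 4×4 = 16

16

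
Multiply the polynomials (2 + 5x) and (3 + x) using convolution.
Ascending coefficients: a = [2, 5], b = [3, 1]. c[0] = 2×3 = 6; c[1] = 2×1 + 5×3 = 17; c[2] = 5×1 = 5. Result coefficients: [6, 17, 5] → 6 + 17x + 5x^2

6 + 17x + 5x^2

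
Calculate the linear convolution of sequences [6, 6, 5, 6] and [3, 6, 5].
y[0] = 6×3 = 18; y[1] = 6×6 + 6×3 = 54; y[2] = 6×5 + 6×6 + 5×3 = 81; y[3] = 6×5 + 5×6 + 6×3 = 78; y[4] = 5×5 + 6×6 = 61; y[5] = 6×5 = 30

[18, 54, 81, 78, 61, 30]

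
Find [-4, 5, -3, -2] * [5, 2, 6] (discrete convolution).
y[0] = -4×5 = -20; y[1] = -4×2 + 5×5 = 17; y[2] = -4×6 + 5×2 + -3×5 = -29; y[3] = 5×6 + -3×2 + -2×5 = 14; y[4] = -3×6 + -2×2 = -22; y[5] = -2×6 = -12

[-20, 17, -29, 14, -22, -12]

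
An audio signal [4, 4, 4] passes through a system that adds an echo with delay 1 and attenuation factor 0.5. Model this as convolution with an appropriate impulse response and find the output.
Direct-path + delayed-attenuated-path model → impulse response h = [1, 0.5] (1 at lag 0, 0.5 at lag 1). Output y[n] = x[n] + 0.5·x[n - 1] (with x[n] = 0 outside 0..2): y[0] = 4 + 0.5×0 = 4; y[1] = 4 + 0.5×4 = 6.0; y[2] = 4 + 0.5×4 = 6.0; y[3] = 0 + 0.5×4 = 2.0. So y = [4, 6.0, 6.0, 2.0]

[4, 6.0, 6.0, 2.0]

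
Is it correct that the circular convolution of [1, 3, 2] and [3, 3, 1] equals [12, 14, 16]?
Recompute circular convolution of [1, 3, 2] and [3, 3, 1]: y[0] = 1×3 + 3×1 + 2×3 = 12; y[1] = 1×3 + 3×3 + 2×1 = 14; y[2] = 1×1 + 3×3 + 2×3 = 16 → [12, 14, 16]. Given [12, 14, 16] matches, so answer: Yes

Yes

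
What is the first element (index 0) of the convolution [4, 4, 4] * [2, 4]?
Use y[k] = Σ_i a[i]·b[k-i] at k=0. y[0] = 4×2 = 8

8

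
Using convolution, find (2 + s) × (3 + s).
Ascending coefficients: a = [2, 1], b = [3, 1]. c[0] = 2×3 = 6; c[1] = 2×1 + 1×3 = 5; c[2] = 1×1 = 1. Result coefficients: [6, 5, 1] → 6 + 5s + s^2

6 + 5s + s^2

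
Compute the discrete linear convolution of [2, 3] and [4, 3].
y[0] = 2×4 = 8; y[1] = 2×3 + 3×4 = 18; y[2] = 3×3 = 9

[8, 18, 9]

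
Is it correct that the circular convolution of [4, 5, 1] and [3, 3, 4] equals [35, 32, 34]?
Recompute circular convolution of [4, 5, 1] and [3, 3, 4]: y[0] = 4×3 + 5×4 + 1×3 = 35; y[1] = 4×3 + 5×3 + 1×4 = 31; y[2] = 4×4 + 5×3 + 1×3 = 34 → [35, 31, 34]. Compare to given [35, 32, 34]: they differ at index 1: given 32, correct 31, so answer: No

No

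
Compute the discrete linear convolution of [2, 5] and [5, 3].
y[0] = 2×5 = 10; y[1] = 2×3 + 5×5 = 31; y[2] = 5×3 = 15

[10, 31, 15]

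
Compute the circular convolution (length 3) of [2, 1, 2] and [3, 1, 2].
Use y[k] = Σ_j f[j]·g[(k-j) mod 3]. y[0] = 2×3 + 1×2 + 2×1 = 10; y[1] = 2×1 + 1×3 + 2×2 = 9; y[2] = 2×2 + 1×1 + 2×3 = 11. Result: [10, 9, 11]

[10, 9, 11]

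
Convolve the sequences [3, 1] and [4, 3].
y[0] = 3×4 = 12; y[1] = 3×3 + 1×4 = 13; y[2] = 1×3 = 3

[12, 13, 3]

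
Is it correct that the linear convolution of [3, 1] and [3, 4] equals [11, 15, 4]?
Recompute linear convolution of [3, 1] and [3, 4]: y[0] = 3×3 = 9; y[1] = 3×4 + 1×3 = 15; y[2] = 1×4 = 4 → [9, 15, 4]. Compare to given [11, 15, 4]: they differ at index 0: given 11, correct 9, so answer: No

No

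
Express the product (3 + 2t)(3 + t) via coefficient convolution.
Ascending coefficients: a = [3, 2], b = [3, 1]. c[0] = 3×3 = 9; c[1] = 3×1 + 2×3 = 9; c[2] = 2×1 = 2. Result coefficients: [9, 9, 2] → 9 + 9t + 2t^2

9 + 9t + 2t^2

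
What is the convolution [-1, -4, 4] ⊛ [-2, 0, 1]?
y[0] = -1×-2 = 2; y[1] = -1×0 + -4×-2 = 8; y[2] = -1×1 + -4×0 + 4×-2 = -9; y[3] = -4×1 + 4×0 = -4; y[4] = 4×1 = 4

[2, 8, -9, -4, 4]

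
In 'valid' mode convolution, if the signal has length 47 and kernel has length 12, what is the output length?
'Valid' mode counts only positions where the kernel fully overlaps the signal: m - n + 1 = 47 - 12 + 1 = 36

36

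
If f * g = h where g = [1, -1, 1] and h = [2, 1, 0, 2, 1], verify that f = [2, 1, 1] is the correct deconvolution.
Forward-compute [2, 1, 1] * [1, -1, 1]: h[0] = 2×1 = 2; h[1] = 2×-1 + 1×1 = -1; h[2] = 2×1 + 1×-1 + 1×1 = 2; h[3] = 1×1 + 1×-1 = 0; h[4] = 1×1 = 1 → [2, -1, 2, 0, 1]. Does not match given h = [2, 1, 0, 2, 1].

Not verified. [2, 1, 1] * [1, -1, 1] = [2, -1, 2, 0, 1], which differs from [2, 1, 0, 2, 1] at index 1.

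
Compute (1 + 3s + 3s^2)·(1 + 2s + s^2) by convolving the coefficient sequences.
Ascending coefficients: a = [1, 3, 3], b = [1, 2, 1]. c[0] = 1×1 = 1; c[1] = 1×2 + 3×1 = 5; c[2] = 1×1 + 3×2 + 3×1 = 10; c[3] = 3×1 + 3×2 = 9; c[4] = 3×1 = 3. Result coefficients: [1, 5, 10, 9, 3] → 1 + 5s + 10s^2 + 9s^3 + 3s^4

1 + 5s + 10s^2 + 9s^3 + 3s^4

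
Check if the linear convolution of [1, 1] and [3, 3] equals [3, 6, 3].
Recompute linear convolution of [1, 1] and [3, 3]: y[0] = 1×3 = 3; y[1] = 1×3 + 1×3 = 6; y[2] = 1×3 = 3 → [3, 6, 3]. Given [3, 6, 3] matches, so answer: Yes

Yes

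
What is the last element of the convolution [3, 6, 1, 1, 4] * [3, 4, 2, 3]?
Use y[k] = Σ_i a[i]·b[k-i] at k=7. y[7] = 4×3 = 12

12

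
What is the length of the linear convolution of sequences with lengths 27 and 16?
Linear/full convolution length: m + n - 1 = 27 + 16 - 1 = 42

42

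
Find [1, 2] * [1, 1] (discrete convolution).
y[0] = 1×1 = 1; y[1] = 1×1 + 2×1 = 3; y[2] = 2×1 = 2

[1, 3, 2]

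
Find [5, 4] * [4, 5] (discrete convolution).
y[0] = 5×4 = 20; y[1] = 5×5 + 4×4 = 41; y[2] = 4×5 = 20

[20, 41, 20]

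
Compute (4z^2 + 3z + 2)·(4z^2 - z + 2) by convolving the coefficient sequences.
Ascending coefficients: a = [2, 3, 4], b = [2, -1, 4]. c[0] = 2×2 = 4; c[1] = 2×-1 + 3×2 = 4; c[2] = 2×4 + 3×-1 + 4×2 = 13; c[3] = 3×4 + 4×-1 = 8; c[4] = 4×4 = 16. Result coefficients: [4, 4, 13, 8, 16] → 16z^4 + 8z^3 + 13z^2 + 4z + 4

16z^4 + 8z^3 + 13z^2 + 4z + 4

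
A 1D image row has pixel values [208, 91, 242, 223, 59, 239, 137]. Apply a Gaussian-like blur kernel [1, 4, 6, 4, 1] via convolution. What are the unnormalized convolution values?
Convolve image row [208, 91, 242, 223, 59, 239, 137] with kernel [1, 4, 6, 4, 1]: y[0] = 208×1 = 208; y[1] = 208×4 + 91×1 = 923; y[2] = 208×6 + 91×4 + 242×1 = 1854; y[3] = 208×4 + 91×6 + 242×4 + 223×1 = 2569; y[4] = 208×1 + 91×4 + 242×6 + 223×4 + 59×1 = 2975; y[5] = 91×1 + 242×4 + 223×6 + 59×4 + 239×1 = 2872; y[6] = 242×1 + 223×4 + 59×6 + 239×4 + 137×1 = 2581; y[7] = 223×1 + 59×4 + 239×6 + 137×4 = 2441; y[8] = 59×1 + 239×4 + 137×6 = 1837; y[9] = 239×1 + 137×4 = 787; y[10] = 137×1 = 137 → [208, 923, 1854, 2569, 2975, 2872, 2581, 2441, 1837, 787, 137]. Normalization factor = sum(kernel) = 16.

[208, 923, 1854, 2569, 2975, 2872, 2581, 2441, 1837, 787, 137]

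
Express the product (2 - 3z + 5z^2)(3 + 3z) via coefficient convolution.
Ascending coefficients: a = [2, -3, 5], b = [3, 3]. c[0] = 2×3 = 6; c[1] = 2×3 + -3×3 = -3; c[2] = -3×3 + 5×3 = 6; c[3] = 5×3 = 15. Result coefficients: [6, -3, 6, 15] → 6 - 3z + 6z^2 + 15z^3

6 - 3z + 6z^2 + 15z^3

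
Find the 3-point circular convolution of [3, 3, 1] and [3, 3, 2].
Use y[k] = Σ_j x[j]·h[(k-j) mod 3]. y[0] = 3×3 + 3×2 + 1×3 = 18; y[1] = 3×3 + 3×3 + 1×2 = 20; y[2] = 3×2 + 3×3 + 1×3 = 18. Result: [18, 20, 18]

[18, 20, 18]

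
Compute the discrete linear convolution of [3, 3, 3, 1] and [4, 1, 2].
y[0] = 3×4 = 12; y[1] = 3×1 + 3×4 = 15; y[2] = 3×2 + 3×1 + 3×4 = 21; y[3] = 3×2 + 3×1 + 1×4 = 13; y[4] = 3×2 + 1×1 = 7; y[5] = 1×2 = 2

[12, 15, 21, 13, 7, 2]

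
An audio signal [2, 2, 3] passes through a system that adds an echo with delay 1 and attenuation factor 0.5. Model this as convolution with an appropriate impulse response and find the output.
Direct-path + delayed-attenuated-path model → impulse response h = [1, 0.5] (1 at lag 0, 0.5 at lag 1). Output y[n] = x[n] + 0.5·x[n - 1] (with x[n] = 0 outside 0..2): y[0] = 2 + 0.5×0 = 2; y[1] = 2 + 0.5×2 = 3.0; y[2] = 3 + 0.5×2 = 4.0; y[3] = 0 + 0.5×3 = 1.5. So y = [2, 3.0, 4.0, 1.5]

[2, 3.0, 4.0, 1.5]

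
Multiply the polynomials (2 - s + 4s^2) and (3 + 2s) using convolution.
Ascending coefficients: a = [2, -1, 4], b = [3, 2]. c[0] = 2×3 = 6; c[1] = 2×2 + -1×3 = 1; c[2] = -1×2 + 4×3 = 10; c[3] = 4×2 = 8. Result coefficients: [6, 1, 10, 8] → 6 + s + 10s^2 + 8s^3

6 + s + 10s^2 + 8s^3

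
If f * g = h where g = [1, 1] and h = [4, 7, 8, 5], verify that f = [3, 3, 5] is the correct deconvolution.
Forward-compute [3, 3, 5] * [1, 1]: h[0] = 3×1 = 3; h[1] = 3×1 + 3×1 = 6; h[2] = 3×1 + 5×1 = 8; h[3] = 5×1 = 5 → [3, 6, 8, 5]. Does not match given h = [4, 7, 8, 5].

Not verified. [3, 3, 5] * [1, 1] = [3, 6, 8, 5], which differs from [4, 7, 8, 5] at index 0.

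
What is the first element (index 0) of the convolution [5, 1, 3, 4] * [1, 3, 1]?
Use y[k] = Σ_i a[i]·b[k-i] at k=0. y[0] = 5×1 = 5

5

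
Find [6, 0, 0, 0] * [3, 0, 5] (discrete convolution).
y[0] = 6×3 = 18; y[1] = 6×0 + 0×3 = 0; y[2] = 6×5 + 0×0 + 0×3 = 30; y[3] = 0×5 + 0×0 + 0×3 = 0; y[4] = 0×5 + 0×0 = 0; y[5] = 0×5 = 0

[18, 0, 30, 0, 0, 0]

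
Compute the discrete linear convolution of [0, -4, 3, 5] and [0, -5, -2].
y[0] = 0×0 = 0; y[1] = 0×-5 + -4×0 = 0; y[2] = 0×-2 + -4×-5 + 3×0 = 20; y[3] = -4×-2 + 3×-5 + 5×0 = -7; y[4] = 3×-2 + 5×-5 = -31; y[5] = 5×-2 = -10

[0, 0, 20, -7, -31, -10]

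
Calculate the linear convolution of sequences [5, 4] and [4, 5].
y[0] = 5×4 = 20; y[1] = 5×5 + 4×4 = 41; y[2] = 4×5 = 20

[20, 41, 20]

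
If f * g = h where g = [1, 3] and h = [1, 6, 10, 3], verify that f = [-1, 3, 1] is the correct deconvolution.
Forward-compute [-1, 3, 1] * [1, 3]: h[0] = -1×1 = -1; h[1] = -1×3 + 3×1 = 0; h[2] = 3×3 + 1×1 = 10; h[3] = 1×3 = 3 → [-1, 0, 10, 3]. Does not match given h = [1, 6, 10, 3].

Not verified. [-1, 3, 1] * [1, 3] = [-1, 0, 10, 3], which differs from [1, 6, 10, 3] at index 0.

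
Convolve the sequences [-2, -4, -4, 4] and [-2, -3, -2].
y[0] = -2×-2 = 4; y[1] = -2×-3 + -4×-2 = 14; y[2] = -2×-2 + -4×-3 + -4×-2 = 24; y[3] = -4×-2 + -4×-3 + 4×-2 = 12; y[4] = -4×-2 + 4×-3 = -4; y[5] = 4×-2 = -8

[4, 14, 24, 12, -4, -8]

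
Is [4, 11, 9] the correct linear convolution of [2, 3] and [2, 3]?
Recompute linear convolution of [2, 3] and [2, 3]: y[0] = 2×2 = 4; y[1] = 2×3 + 3×2 = 12; y[2] = 3×3 = 9 → [4, 12, 9]. Compare to given [4, 11, 9]: they differ at index 1: given 11, correct 12, so answer: No

No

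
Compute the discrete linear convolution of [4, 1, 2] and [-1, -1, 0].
y[0] = 4×-1 = -4; y[1] = 4×-1 + 1×-1 = -5; y[2] = 4×0 + 1×-1 + 2×-1 = -3; y[3] = 1×0 + 2×-1 = -2; y[4] = 2×0 = 0

[-4, -5, -3, -2, 0]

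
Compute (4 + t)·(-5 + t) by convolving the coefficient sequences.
Ascending coefficients: a = [4, 1], b = [-5, 1]. c[0] = 4×-5 = -20; c[1] = 4×1 + 1×-5 = -1; c[2] = 1×1 = 1. Result coefficients: [-20, -1, 1] → -20 - t + t^2

-20 - t + t^2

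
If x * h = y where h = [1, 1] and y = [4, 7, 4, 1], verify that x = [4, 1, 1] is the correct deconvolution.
Forward-compute [4, 1, 1] * [1, 1]: y[0] = 4×1 = 4; y[1] = 4×1 + 1×1 = 5; y[2] = 1×1 + 1×1 = 2; y[3] = 1×1 = 1 → [4, 5, 2, 1]. Does not match given y = [4, 7, 4, 1].

Not verified. [4, 1, 1] * [1, 1] = [4, 5, 2, 1], which differs from [4, 7, 4, 1] at index 1.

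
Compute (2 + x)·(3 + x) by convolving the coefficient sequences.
Ascending coefficients: a = [2, 1], b = [3, 1]. c[0] = 2×3 = 6; c[1] = 2×1 + 1×3 = 5; c[2] = 1×1 = 1. Result coefficients: [6, 5, 1] → 6 + 5x + x^2

6 + 5x + x^2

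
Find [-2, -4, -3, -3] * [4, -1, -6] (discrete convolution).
y[0] = -2×4 = -8; y[1] = -2×-1 + -4×4 = -14; y[2] = -2×-6 + -4×-1 + -3×4 = 4; y[3] = -4×-6 + -3×-1 + -3×4 = 15; y[4] = -3×-6 + -3×-1 = 21; y[5] = -3×-6 = 18

[-8, -14, 4, 15, 21, 18]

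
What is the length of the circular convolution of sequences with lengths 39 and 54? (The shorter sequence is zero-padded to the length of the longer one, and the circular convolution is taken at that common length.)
Circular convolution (zero-padding the shorter input) has length max(m, n) = max(39, 54) = 54

54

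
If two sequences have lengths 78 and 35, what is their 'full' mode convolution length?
Linear/full convolution length: m + n - 1 = 78 + 35 - 1 = 112

112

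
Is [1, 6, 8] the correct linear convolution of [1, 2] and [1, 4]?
Recompute linear convolution of [1, 2] and [1, 4]: y[0] = 1×1 = 1; y[1] = 1×4 + 2×1 = 6; y[2] = 2×4 = 8 → [1, 6, 8]. Given [1, 6, 8] matches, so answer: Yes

Yes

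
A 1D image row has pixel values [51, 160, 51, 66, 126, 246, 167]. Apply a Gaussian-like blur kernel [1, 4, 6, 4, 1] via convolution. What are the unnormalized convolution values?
Convolve image row [51, 160, 51, 66, 126, 246, 167] with kernel [1, 4, 6, 4, 1]: y[0] = 51×1 = 51; y[1] = 51×4 + 160×1 = 364; y[2] = 51×6 + 160×4 + 51×1 = 997; y[3] = 51×4 + 160×6 + 51×4 + 66×1 = 1434; y[4] = 51×1 + 160×4 + 51×6 + 66×4 + 126×1 = 1387; y[5] = 160×1 + 51×4 + 66×6 + 126×4 + 246×1 = 1510; y[6] = 51×1 + 66×4 + 126×6 + 246×4 + 167×1 = 2222; y[7] = 66×1 + 126×4 + 246×6 + 167×4 = 2714; y[8] = 126×1 + 246×4 + 167×6 = 2112; y[9] = 246×1 + 167×4 = 914; y[10] = 167×1 = 167 → [51, 364, 997, 1434, 1387, 1510, 2222, 2714, 2112, 914, 167]. Normalization factor = sum(kernel) = 16.

[51, 364, 997, 1434, 1387, 1510, 2222, 2714, 2112, 914, 167]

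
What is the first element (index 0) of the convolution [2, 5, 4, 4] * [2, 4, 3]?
Use y[k] = Σ_i a[i]·b[k-i] at k=0. y[0] = 2×2 = 4

4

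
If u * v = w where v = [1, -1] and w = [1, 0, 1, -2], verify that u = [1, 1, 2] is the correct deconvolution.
Forward-compute [1, 1, 2] * [1, -1]: w[0] = 1×1 = 1; w[1] = 1×-1 + 1×1 = 0; w[2] = 1×-1 + 2×1 = 1; w[3] = 2×-1 = -2 → [1, 0, 1, -2]. Matches given w = [1, 0, 1, -2], so verified.

Verified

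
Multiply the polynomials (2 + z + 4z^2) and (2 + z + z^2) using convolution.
Ascending coefficients: a = [2, 1, 4], b = [2, 1, 1]. c[0] = 2×2 = 4; c[1] = 2×1 + 1×2 = 4; c[2] = 2×1 + 1×1 + 4×2 = 11; c[3] = 1×1 + 4×1 = 5; c[4] = 4×1 = 4. Result coefficients: [4, 4, 11, 5, 4] → 4 + 4z + 11z^2 + 5z^3 + 4z^4

4 + 4z + 11z^2 + 5z^3 + 4z^4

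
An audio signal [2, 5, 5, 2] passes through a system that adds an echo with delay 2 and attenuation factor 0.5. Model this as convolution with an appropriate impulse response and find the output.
Direct-path + delayed-attenuated-path model → impulse response h = [1, 0, 0.5] (1 at lag 0, 0.5 at lag 2). Output y[n] = x[n] + 0.5·x[n - 2] (with x[n] = 0 outside 0..3): y[0] = 2 + 0.5×0 = 2; y[1] = 5 + 0.5×0 = 5; y[2] = 5 + 0.5×2 = 6.0; y[3] = 2 + 0.5×5 = 4.5; y[4] = 0 + 0.5×5 = 2.5; y[5] = 0 + 0.5×2 = 1.0. So y = [2, 5, 6.0, 4.5, 2.5, 1.0]

[2, 5, 6.0, 4.5, 2.5, 1.0]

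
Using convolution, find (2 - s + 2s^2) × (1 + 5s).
Ascending coefficients: a = [2, -1, 2], b = [1, 5]. c[0] = 2×1 = 2; c[1] = 2×5 + -1×1 = 9; c[2] = -1×5 + 2×1 = -3; c[3] = 2×5 = 10. Result coefficients: [2, 9, -3, 10] → 2 + 9s - 3s^2 + 10s^3

2 + 9s - 3s^2 + 10s^3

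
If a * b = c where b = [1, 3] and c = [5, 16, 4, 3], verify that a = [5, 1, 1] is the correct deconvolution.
Forward-compute [5, 1, 1] * [1, 3]: c[0] = 5×1 = 5; c[1] = 5×3 + 1×1 = 16; c[2] = 1×3 + 1×1 = 4; c[3] = 1×3 = 3 → [5, 16, 4, 3]. Matches given c = [5, 16, 4, 3], so verified.

Verified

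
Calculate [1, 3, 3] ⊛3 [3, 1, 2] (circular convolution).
Use y[k] = Σ_j s[j]·t[(k-j) mod 3]. y[0] = 1×3 + 3×2 + 3×1 = 12; y[1] = 1×1 + 3×3 + 3×2 = 16; y[2] = 1×2 + 3×1 + 3×3 = 14. Result: [12, 16, 14]

[12, 16, 14]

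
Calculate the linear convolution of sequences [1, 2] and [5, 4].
y[0] = 1×5 = 5; y[1] = 1×4 + 2×5 = 14; y[2] = 2×4 = 8

[5, 14, 8]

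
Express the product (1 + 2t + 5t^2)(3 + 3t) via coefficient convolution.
Ascending coefficients: a = [1, 2, 5], b = [3, 3]. c[0] = 1×3 = 3; c[1] = 1×3 + 2×3 = 9; c[2] = 2×3 + 5×3 = 21; c[3] = 5×3 = 15. Result coefficients: [3, 9, 21, 15] → 3 + 9t + 21t^2 + 15t^3

3 + 9t + 21t^2 + 15t^3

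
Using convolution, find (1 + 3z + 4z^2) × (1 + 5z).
Ascending coefficients: a = [1, 3, 4], b = [1, 5]. c[0] = 1×1 = 1; c[1] = 1×5 + 3×1 = 8; c[2] = 3×5 + 4×1 = 19; c[3] = 4×5 = 20. Result coefficients: [1, 8, 19, 20] → 1 + 8z + 19z^2 + 20z^3

1 + 8z + 19z^2 + 20z^3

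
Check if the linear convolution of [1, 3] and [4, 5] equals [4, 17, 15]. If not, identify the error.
Recompute linear convolution of [1, 3] and [4, 5]: y[0] = 1×4 = 4; y[1] = 1×5 + 3×4 = 17; y[2] = 3×5 = 15 → [4, 17, 15]. Given [4, 17, 15] matches, so answer: Yes

Yes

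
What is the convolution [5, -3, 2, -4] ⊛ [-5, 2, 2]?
y[0] = 5×-5 = -25; y[1] = 5×2 + -3×-5 = 25; y[2] = 5×2 + -3×2 + 2×-5 = -6; y[3] = -3×2 + 2×2 + -4×-5 = 18; y[4] = 2×2 + -4×2 = -4; y[5] = -4×2 = -8

[-25, 25, -6, 18, -4, -8]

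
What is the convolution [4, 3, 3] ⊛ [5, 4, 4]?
y[0] = 4×5 = 20; y[1] = 4×4 + 3×5 = 31; y[2] = 4×4 + 3×4 + 3×5 = 43; y[3] = 3×4 + 3×4 = 24; y[4] = 3×4 = 12

[20, 31, 43, 24, 12]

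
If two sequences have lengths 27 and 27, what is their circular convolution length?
Circular convolution (zero-padding the shorter input) has length max(m, n) = max(27, 27) = 27

27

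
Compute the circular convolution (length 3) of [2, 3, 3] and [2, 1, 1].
Use y[k] = Σ_j s[j]·t[(k-j) mod 3]. y[0] = 2×2 + 3×1 + 3×1 = 10; y[1] = 2×1 + 3×2 + 3×1 = 11; y[2] = 2×1 + 3×1 + 3×2 = 11. Result: [10, 11, 11]

[10, 11, 11]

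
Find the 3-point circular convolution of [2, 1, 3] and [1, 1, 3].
Use y[k] = Σ_j u[j]·v[(k-j) mod 3]. y[0] = 2×1 + 1×3 + 3×1 = 8; y[1] = 2×1 + 1×1 + 3×3 = 12; y[2] = 2×3 + 1×1 + 3×1 = 10. Result: [8, 12, 10]

[8, 12, 10]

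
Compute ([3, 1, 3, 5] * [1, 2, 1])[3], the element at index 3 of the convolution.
Use y[k] = Σ_i a[i]·b[k-i] at k=3. y[3] = 1×1 + 3×2 + 5×1 = 12

12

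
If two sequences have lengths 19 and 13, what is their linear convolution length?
Linear/full convolution length: m + n - 1 = 19 + 13 - 1 = 31

31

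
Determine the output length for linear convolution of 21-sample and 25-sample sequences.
Linear/full convolution length: m + n - 1 = 21 + 25 - 1 = 45

45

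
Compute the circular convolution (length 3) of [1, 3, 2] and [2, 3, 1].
Use y[k] = Σ_j f[j]·g[(k-j) mod 3]. y[0] = 1×2 + 3×1 + 2×3 = 11; y[1] = 1×3 + 3×2 + 2×1 = 11; y[2] = 1×1 + 3×3 + 2×2 = 14. Result: [11, 11, 14]

[11, 11, 14]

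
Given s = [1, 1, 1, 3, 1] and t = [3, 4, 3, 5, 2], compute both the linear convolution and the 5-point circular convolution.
Linear: y_lin[0] = 1×3 = 3; y_lin[1] = 1×4 + 1×3 = 7; y_lin[2] = 1×3 + 1×4 + 1×3 = 10; y_lin[3] = 1×5 + 1×3 + 1×4 + 3×3 = 21; y_lin[4] = 1×2 + 1×5 + 1×3 + 3×4 + 1×3 = 25; y_lin[5] = 1×2 + 1×5 + 3×3 + 1×4 = 20; y_lin[6] = 1×2 + 3×5 + 1×3 = 20; y_lin[7] = 3×2 + 1×5 = 11; y_lin[8] = 1×2 = 2 → [3, 7, 10, 21, 25, 20, 20, 11, 2]. Circular (length 5): y[0] = 1×3 + 1×2 + 1×5 + 3×3 + 1×4 = 23; y[1] = 1×4 + 1×3 + 1×2 + 3×5 + 1×3 = 27; y[2] = 1×3 + 1×4 + 1×3 + 3×2 + 1×5 = 21; y[3] = 1×5 + 1×3 + 1×4 + 3×3 + 1×2 = 23; y[4] = 1×2 + 1×5 + 1×3 + 3×4 + 1×3 = 25 → [23, 27, 21, 23, 25]

Linear: [3, 7, 10, 21, 25, 20, 20, 11, 2], Circular: [23, 27, 21, 23, 25]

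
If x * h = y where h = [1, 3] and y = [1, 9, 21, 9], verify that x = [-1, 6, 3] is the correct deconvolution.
Forward-compute [-1, 6, 3] * [1, 3]: y[0] = -1×1 = -1; y[1] = -1×3 + 6×1 = 3; y[2] = 6×3 + 3×1 = 21; y[3] = 3×3 = 9 → [-1, 3, 21, 9]. Does not match given y = [1, 9, 21, 9].

Not verified. [-1, 6, 3] * [1, 3] = [-1, 3, 21, 9], which differs from [1, 9, 21, 9] at index 0.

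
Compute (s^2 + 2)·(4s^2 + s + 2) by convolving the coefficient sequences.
Ascending coefficients: a = [2, 0, 1], b = [2, 1, 4]. c[0] = 2×2 = 4; c[1] = 2×1 + 0×2 = 2; c[2] = 2×4 + 0×1 + 1×2 = 10; c[3] = 0×4 + 1×1 = 1; c[4] = 1×4 = 4. Result coefficients: [4, 2, 10, 1, 4] → 4s^4 + s^3 + 10s^2 + 2s + 4

4s^4 + s^3 + 10s^2 + 2s + 4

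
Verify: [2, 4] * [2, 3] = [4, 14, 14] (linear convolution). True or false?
Recompute linear convolution of [2, 4] and [2, 3]: y[0] = 2×2 = 4; y[1] = 2×3 + 4×2 = 14; y[2] = 4×3 = 12 → [4, 14, 12]. Compare to given [4, 14, 14]: they differ at index 2: given 14, correct 12, so answer: No

No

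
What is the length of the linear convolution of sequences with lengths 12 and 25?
Linear/full convolution length: m + n - 1 = 12 + 25 - 1 = 36

36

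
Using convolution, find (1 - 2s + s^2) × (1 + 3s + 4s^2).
Ascending coefficients: a = [1, -2, 1], b = [1, 3, 4]. c[0] = 1×1 = 1; c[1] = 1×3 + -2×1 = 1; c[2] = 1×4 + -2×3 + 1×1 = -1; c[3] = -2×4 + 1×3 = -5; c[4] = 1×4 = 4. Result coefficients: [1, 1, -1, -5, 4] → 1 + s - s^2 - 5s^3 + 4s^4

1 + s - s^2 - 5s^3 + 4s^4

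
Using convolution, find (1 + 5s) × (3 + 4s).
Ascending coefficients: a = [1, 5], b = [3, 4]. c[0] = 1×3 = 3; c[1] = 1×4 + 5×3 = 19; c[2] = 5×4 = 20. Result coefficients: [3, 19, 20] → 3 + 19s + 20s^2

3 + 19s + 20s^2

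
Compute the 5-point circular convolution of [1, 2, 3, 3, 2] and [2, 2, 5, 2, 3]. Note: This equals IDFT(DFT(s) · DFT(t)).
Either evaluate y[k] = Σ_j s[j]·t[(k-j) mod 5] directly, or use IDFT(DFT(s) · DFT(t)). y[0] = 1×2 + 2×3 + 3×2 + 3×5 + 2×2 = 33; y[1] = 1×2 + 2×2 + 3×3 + 3×2 + 2×5 = 31; y[2] = 1×5 + 2×2 + 3×2 + 3×3 + 2×2 = 28; y[3] = 1×2 + 2×5 + 3×2 + 3×2 + 2×3 = 30; y[4] = 1×3 + 2×2 + 3×5 + 3×2 + 2×2 = 32. Result: [33, 31, 28, 30, 32]

[33, 31, 28, 30, 32]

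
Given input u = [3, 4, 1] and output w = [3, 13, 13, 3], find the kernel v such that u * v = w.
Output length 4 = len(u) + len(v) - 1 ⇒ len(v) = 2. Solve v forward using v[k] = (w[k] - Σ_{i≥1} u[i]·v[k-i]) / u[0]: v[0] = w[0] / u[0] = 3 / 3 = 1; v[1] = (w[1] - 4×1) / u[0] = (13 - 4×1) / 3 = 3. So v = [1, 3]. Forward-check [3, 4, 1] * [1, 3]: w[0] = 3×1 = 3; w[1] = 3×3 + 4×1 = 13; w[2] = 4×3 + 1×1 = 13; w[3] = 1×3 = 3 → [3, 13, 13, 3] ✓

[1, 3]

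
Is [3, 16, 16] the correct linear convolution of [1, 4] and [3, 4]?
Recompute linear convolution of [1, 4] and [3, 4]: y[0] = 1×3 = 3; y[1] = 1×4 + 4×3 = 16; y[2] = 4×4 = 16 → [3, 16, 16]. Given [3, 16, 16] matches, so answer: Yes

Yes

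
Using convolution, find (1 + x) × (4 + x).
Ascending coefficients: a = [1, 1], b = [4, 1]. c[0] = 1×4 = 4; c[1] = 1×1 + 1×4 = 5; c[2] = 1×1 = 1. Result coefficients: [4, 5, 1] → 4 + 5x + x^2

4 + 5x + x^2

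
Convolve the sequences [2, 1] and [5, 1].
y[0] = 2×5 = 10; y[1] = 2×1 + 1×5 = 7; y[2] = 1×1 = 1

[10, 7, 1]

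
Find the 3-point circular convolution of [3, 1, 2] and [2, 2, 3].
Use y[k] = Σ_j s[j]·t[(k-j) mod 3]. y[0] = 3×2 + 1×3 + 2×2 = 13; y[1] = 3×2 + 1×2 + 2×3 = 14; y[2] = 3×3 + 1×2 + 2×2 = 15. Result: [13, 14, 15]

[13, 14, 15]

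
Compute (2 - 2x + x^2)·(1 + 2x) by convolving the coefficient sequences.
Ascending coefficients: a = [2, -2, 1], b = [1, 2]. c[0] = 2×1 = 2; c[1] = 2×2 + -2×1 = 2; c[2] = -2×2 + 1×1 = -3; c[3] = 1×2 = 2. Result coefficients: [2, 2, -3, 2] → 2 + 2x - 3x^2 + 2x^3

2 + 2x - 3x^2 + 2x^3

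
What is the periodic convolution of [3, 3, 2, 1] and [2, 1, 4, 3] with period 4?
Use y[k] = Σ_j a[j]·b[(k-j) mod 4]. y[0] = 3×2 + 3×3 + 2×4 + 1×1 = 24; y[1] = 3×1 + 3×2 + 2×3 + 1×4 = 19; y[2] = 3×4 + 3×1 + 2×2 + 1×3 = 22; y[3] = 3×3 + 3×4 + 2×1 + 1×2 = 25. Result: [24, 19, 22, 25]

[24, 19, 22, 25]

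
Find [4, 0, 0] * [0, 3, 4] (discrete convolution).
y[0] = 4×0 = 0; y[1] = 4×3 + 0×0 = 12; y[2] = 4×4 + 0×3 + 0×0 = 16; y[3] = 0×4 + 0×3 = 0; y[4] = 0×4 = 0

[0, 12, 16, 0, 0]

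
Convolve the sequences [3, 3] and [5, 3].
y[0] = 3×5 = 15; y[1] = 3×3 + 3×5 = 24; y[2] = 3×3 = 9

[15, 24, 9]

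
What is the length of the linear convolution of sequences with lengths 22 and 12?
Linear/full convolution length: m + n - 1 = 22 + 12 - 1 = 33

33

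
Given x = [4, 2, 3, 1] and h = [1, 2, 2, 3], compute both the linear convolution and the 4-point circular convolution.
Linear: y_lin[0] = 4×1 = 4; y_lin[1] = 4×2 + 2×1 = 10; y_lin[2] = 4×2 + 2×2 + 3×1 = 15; y_lin[3] = 4×3 + 2×2 + 3×2 + 1×1 = 23; y_lin[4] = 2×3 + 3×2 + 1×2 = 14; y_lin[5] = 3×3 + 1×2 = 11; y_lin[6] = 1×3 = 3 → [4, 10, 15, 23, 14, 11, 3]. Circular (length 4): y[0] = 4×1 + 2×3 + 3×2 + 1×2 = 18; y[1] = 4×2 + 2×1 + 3×3 + 1×2 = 21; y[2] = 4×2 + 2×2 + 3×1 + 1×3 = 18; y[3] = 4×3 + 2×2 + 3×2 + 1×1 = 23 → [18, 21, 18, 23]

Linear: [4, 10, 15, 23, 14, 11, 3], Circular: [18, 21, 18, 23]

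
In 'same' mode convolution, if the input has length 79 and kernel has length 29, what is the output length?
'Same' mode returns an output with the same length as the input: 79

79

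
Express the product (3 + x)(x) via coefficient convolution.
Ascending coefficients: a = [3, 1], b = [0, 1]. c[0] = 3×0 = 0; c[1] = 3×1 + 1×0 = 3; c[2] = 1×1 = 1. Result coefficients: [0, 3, 1] → 3x + x^2

3x + x^2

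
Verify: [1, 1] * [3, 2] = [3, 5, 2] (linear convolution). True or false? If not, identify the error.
Recompute linear convolution of [1, 1] and [3, 2]: y[0] = 1×3 = 3; y[1] = 1×2 + 1×3 = 5; y[2] = 1×2 = 2 → [3, 5, 2]. Given [3, 5, 2] matches, so answer: Yes

Yes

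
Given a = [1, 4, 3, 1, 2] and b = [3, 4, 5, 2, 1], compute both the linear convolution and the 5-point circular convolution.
Linear: y_lin[0] = 1×3 = 3; y_lin[1] = 1×4 + 4×3 = 16; y_lin[2] = 1×5 + 4×4 + 3×3 = 30; y_lin[3] = 1×2 + 4×5 + 3×4 + 1×3 = 37; y_lin[4] = 1×1 + 4×2 + 3×5 + 1×4 + 2×3 = 34; y_lin[5] = 4×1 + 3×2 + 1×5 + 2×4 = 23; y_lin[6] = 3×1 + 1×2 + 2×5 = 15; y_lin[7] = 1×1 + 2×2 = 5; y_lin[8] = 2×1 = 2 → [3, 16, 30, 37, 34, 23, 15, 5, 2]. Circular (length 5): y[0] = 1×3 + 4×1 + 3×2 + 1×5 + 2×4 = 26; y[1] = 1×4 + 4×3 + 3×1 + 1×2 + 2×5 = 31; y[2] = 1×5 + 4×4 + 3×3 + 1×1 + 2×2 = 35; y[3] = 1×2 + 4×5 + 3×4 + 1×3 + 2×1 = 39; y[4] = 1×1 + 4×2 + 3×5 + 1×4 + 2×3 = 34 → [26, 31, 35, 39, 34]

Linear: [3, 16, 30, 37, 34, 23, 15, 5, 2], Circular: [26, 31, 35, 39, 34]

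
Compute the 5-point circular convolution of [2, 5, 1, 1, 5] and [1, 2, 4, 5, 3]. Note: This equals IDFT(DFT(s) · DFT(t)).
Either evaluate y[k] = Σ_j s[j]·t[(k-j) mod 5] directly, or use IDFT(DFT(s) · DFT(t)). y[0] = 2×1 + 5×3 + 1×5 + 1×4 + 5×2 = 36; y[1] = 2×2 + 5×1 + 1×3 + 1×5 + 5×4 = 37; y[2] = 2×4 + 5×2 + 1×1 + 1×3 + 5×5 = 47; y[3] = 2×5 + 5×4 + 1×2 + 1×1 + 5×3 = 48; y[4] = 2×3 + 5×5 + 1×4 + 1×2 + 5×1 = 42. Result: [36, 37, 47, 48, 42]

[36, 37, 47, 48, 42]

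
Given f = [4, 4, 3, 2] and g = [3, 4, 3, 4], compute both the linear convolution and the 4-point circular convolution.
Linear: y_lin[0] = 4×3 = 12; y_lin[1] = 4×4 + 4×3 = 28; y_lin[2] = 4×3 + 4×4 + 3×3 = 37; y_lin[3] = 4×4 + 4×3 + 3×4 + 2×3 = 46; y_lin[4] = 4×4 + 3×3 + 2×4 = 33; y_lin[5] = 3×4 + 2×3 = 18; y_lin[6] = 2×4 = 8 → [12, 28, 37, 46, 33, 18, 8]. Circular (length 4): y[0] = 4×3 + 4×4 + 3×3 + 2×4 = 45; y[1] = 4×4 + 4×3 + 3×4 + 2×3 = 46; y[2] = 4×3 + 4×4 + 3×3 + 2×4 = 45; y[3] = 4×4 + 4×3 + 3×4 + 2×3 = 46 → [45, 46, 45, 46]

Linear: [12, 28, 37, 46, 33, 18, 8], Circular: [45, 46, 45, 46]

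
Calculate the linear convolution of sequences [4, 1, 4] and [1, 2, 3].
y[0] = 4×1 = 4; y[1] = 4×2 + 1×1 = 9; y[2] = 4×3 + 1×2 + 4×1 = 18; y[3] = 1×3 + 4×2 = 11; y[4] = 4×3 = 12

[4, 9, 18, 11, 12]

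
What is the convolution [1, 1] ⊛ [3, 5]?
y[0] = 1×3 = 3; y[1] = 1×5 + 1×3 = 8; y[2] = 1×5 = 5

[3, 8, 5]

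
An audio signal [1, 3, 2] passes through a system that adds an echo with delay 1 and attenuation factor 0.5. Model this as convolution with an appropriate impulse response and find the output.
Direct-path + delayed-attenuated-path model → impulse response h = [1, 0.5] (1 at lag 0, 0.5 at lag 1). Output y[n] = x[n] + 0.5·x[n - 1] (with x[n] = 0 outside 0..2): y[0] = 1 + 0.5×0 = 1; y[1] = 3 + 0.5×1 = 3.5; y[2] = 2 + 0.5×3 = 3.5; y[3] = 0 + 0.5×2 = 1.0. So y = [1, 3.5, 3.5, 1.0]

[1, 3.5, 3.5, 1.0]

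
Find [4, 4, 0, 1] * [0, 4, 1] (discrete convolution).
y[0] = 4×0 = 0; y[1] = 4×4 + 4×0 = 16; y[2] = 4×1 + 4×4 + 0×0 = 20; y[3] = 4×1 + 0×4 + 1×0 = 4; y[4] = 0×1 + 1×4 = 4; y[5] = 1×1 = 1

[0, 16, 20, 4, 4, 1]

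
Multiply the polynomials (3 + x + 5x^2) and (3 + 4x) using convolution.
Ascending coefficients: a = [3, 1, 5], b = [3, 4]. c[0] = 3×3 = 9; c[1] = 3×4 + 1×3 = 15; c[2] = 1×4 + 5×3 = 19; c[3] = 5×4 = 20. Result coefficients: [9, 15, 19, 20] → 9 + 15x + 19x^2 + 20x^3

9 + 15x + 19x^2 + 20x^3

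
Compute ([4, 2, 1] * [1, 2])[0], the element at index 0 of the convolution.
Use y[k] = Σ_i a[i]·b[k-i] at k=0. y[0] = 4×1 = 4

4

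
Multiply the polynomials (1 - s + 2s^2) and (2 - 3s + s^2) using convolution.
Ascending coefficients: a = [1, -1, 2], b = [2, -3, 1]. c[0] = 1×2 = 2; c[1] = 1×-3 + -1×2 = -5; c[2] = 1×1 + -1×-3 + 2×2 = 8; c[3] = -1×1 + 2×-3 = -7; c[4] = 2×1 = 2. Result coefficients: [2, -5, 8, -7, 2] → 2 - 5s + 8s^2 - 7s^3 + 2s^4

2 - 5s + 8s^2 - 7s^3 + 2s^4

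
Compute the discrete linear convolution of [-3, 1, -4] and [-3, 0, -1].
y[0] = -3×-3 = 9; y[1] = -3×0 + 1×-3 = -3; y[2] = -3×-1 + 1×0 + -4×-3 = 15; y[3] = 1×-1 + -4×0 = -1; y[4] = -4×-1 = 4

[9, -3, 15, -1, 4]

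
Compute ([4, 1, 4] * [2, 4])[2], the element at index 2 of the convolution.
Use y[k] = Σ_i a[i]·b[k-i] at k=2. y[2] = 1×4 + 4×2 = 12

12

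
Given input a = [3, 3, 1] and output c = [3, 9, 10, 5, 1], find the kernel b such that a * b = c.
Output length 5 = len(a) + len(b) - 1 ⇒ len(b) = 3. Solve b forward using b[k] = (c[k] - Σ_{i≥1} a[i]·b[k-i]) / a[0]: b[0] = c[0] / a[0] = 3 / 3 = 1; b[1] = (c[1] - 3×1) / a[0] = (9 - 3×1) / 3 = 2; b[2] = (c[2] - 3×2 - 1×1) / a[0] = (10 - 3×2 - 1×1) / 3 = 1. So b = [1, 2, 1]. Forward-check [3, 3, 1] * [1, 2, 1]: c[0] = 3×1 = 3; c[1] = 3×2 + 3×1 = 9; c[2] = 3×1 + 3×2 + 1×1 = 10; c[3] = 3×1 + 1×2 = 5; c[4] = 1×1 = 1 → [3, 9, 10, 5, 1] ✓

[1, 2, 1]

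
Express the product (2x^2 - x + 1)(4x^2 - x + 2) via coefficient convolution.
Ascending coefficients: a = [1, -1, 2], b = [2, -1, 4]. c[0] = 1×2 = 2; c[1] = 1×-1 + -1×2 = -3; c[2] = 1×4 + -1×-1 + 2×2 = 9; c[3] = -1×4 + 2×-1 = -6; c[4] = 2×4 = 8. Result coefficients: [2, -3, 9, -6, 8] → 8x^4 - 6x^3 + 9x^2 - 3x + 2

8x^4 - 6x^3 + 9x^2 - 3x + 2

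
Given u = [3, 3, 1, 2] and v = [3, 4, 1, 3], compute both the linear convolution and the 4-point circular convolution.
Linear: y_lin[0] = 3×3 = 9; y_lin[1] = 3×4 + 3×3 = 21; y_lin[2] = 3×1 + 3×4 + 1×3 = 18; y_lin[3] = 3×3 + 3×1 + 1×4 + 2×3 = 22; y_lin[4] = 3×3 + 1×1 + 2×4 = 18; y_lin[5] = 1×3 + 2×1 = 5; y_lin[6] = 2×3 = 6 → [9, 21, 18, 22, 18, 5, 6]. Circular (length 4): y[0] = 3×3 + 3×3 + 1×1 + 2×4 = 27; y[1] = 3×4 + 3×3 + 1×3 + 2×1 = 26; y[2] = 3×1 + 3×4 + 1×3 + 2×3 = 24; y[3] = 3×3 + 3×1 + 1×4 + 2×3 = 22 → [27, 26, 24, 22]

Linear: [9, 21, 18, 22, 18, 5, 6], Circular: [27, 26, 24, 22]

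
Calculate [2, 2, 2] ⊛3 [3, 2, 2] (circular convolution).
Use y[k] = Σ_j u[j]·v[(k-j) mod 3]. y[0] = 2×3 + 2×2 + 2×2 = 14; y[1] = 2×2 + 2×3 + 2×2 = 14; y[2] = 2×2 + 2×2 + 2×3 = 14. Result: [14, 14, 14]

[14, 14, 14]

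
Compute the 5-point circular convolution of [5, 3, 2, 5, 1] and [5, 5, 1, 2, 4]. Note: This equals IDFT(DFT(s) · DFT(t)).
Either evaluate y[k] = Σ_j s[j]·t[(k-j) mod 5] directly, or use IDFT(DFT(s) · DFT(t)). y[0] = 5×5 + 3×4 + 2×2 + 5×1 + 1×5 = 51; y[1] = 5×5 + 3×5 + 2×4 + 5×2 + 1×1 = 59; y[2] = 5×1 + 3×5 + 2×5 + 5×4 + 1×2 = 52; y[3] = 5×2 + 3×1 + 2×5 + 5×5 + 1×4 = 52; y[4] = 5×4 + 3×2 + 2×1 + 5×5 + 1×5 = 58. Result: [51, 59, 52, 52, 58]

[51, 59, 52, 52, 58]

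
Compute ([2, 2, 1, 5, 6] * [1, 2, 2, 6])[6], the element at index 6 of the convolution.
Use y[k] = Σ_i a[i]·b[k-i] at k=6. y[6] = 5×6 + 6×2 = 42

42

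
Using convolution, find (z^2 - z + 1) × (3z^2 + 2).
Ascending coefficients: a = [1, -1, 1], b = [2, 0, 3]. c[0] = 1×2 = 2; c[1] = 1×0 + -1×2 = -2; c[2] = 1×3 + -1×0 + 1×2 = 5; c[3] = -1×3 + 1×0 = -3; c[4] = 1×3 = 3. Result coefficients: [2, -2, 5, -3, 3] → 3z^4 - 3z^3 + 5z^2 - 2z + 2

3z^4 - 3z^3 + 5z^2 - 2z + 2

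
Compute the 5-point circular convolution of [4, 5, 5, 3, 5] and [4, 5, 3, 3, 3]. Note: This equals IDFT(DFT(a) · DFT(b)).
Either evaluate y[k] = Σ_j a[j]·b[(k-j) mod 5] directly, or use IDFT(DFT(a) · DFT(b)). y[0] = 4×4 + 5×3 + 5×3 + 3×3 + 5×5 = 80; y[1] = 4×5 + 5×4 + 5×3 + 3×3 + 5×3 = 79; y[2] = 4×3 + 5×5 + 5×4 + 3×3 + 5×3 = 81; y[3] = 4×3 + 5×3 + 5×5 + 3×4 + 5×3 = 79; y[4] = 4×3 + 5×3 + 5×3 + 3×5 + 5×4 = 77. Result: [80, 79, 81, 79, 77]

[80, 79, 81, 79, 77]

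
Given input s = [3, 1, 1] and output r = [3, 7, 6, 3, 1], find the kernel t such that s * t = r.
Output length 5 = len(s) + len(t) - 1 ⇒ len(t) = 3. Solve t forward using t[k] = (r[k] - Σ_{i≥1} s[i]·t[k-i]) / s[0]: t[0] = r[0] / s[0] = 3 / 3 = 1; t[1] = (r[1] - 1×1) / s[0] = (7 - 1×1) / 3 = 2; t[2] = (r[2] - 1×2 - 1×1) / s[0] = (6 - 1×2 - 1×1) / 3 = 1. So t = [1, 2, 1]. Forward-check [3, 1, 1] * [1, 2, 1]: r[0] = 3×1 = 3; r[1] = 3×2 + 1×1 = 7; r[2] = 3×1 + 1×2 + 1×1 = 6; r[3] = 1×1 + 1×2 = 3; r[4] = 1×1 = 1 → [3, 7, 6, 3, 1] ✓

[1, 2, 1]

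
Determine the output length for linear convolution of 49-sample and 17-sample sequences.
Linear/full convolution length: m + n - 1 = 49 + 17 - 1 = 65

65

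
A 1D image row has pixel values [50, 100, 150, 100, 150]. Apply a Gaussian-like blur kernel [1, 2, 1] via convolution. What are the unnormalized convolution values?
Convolve image row [50, 100, 150, 100, 150] with kernel [1, 2, 1]: y[0] = 50×1 = 50; y[1] = 50×2 + 100×1 = 200; y[2] = 50×1 + 100×2 + 150×1 = 400; y[3] = 100×1 + 150×2 + 100×1 = 500; y[4] = 150×1 + 100×2 + 150×1 = 500; y[5] = 100×1 + 150×2 = 400; y[6] = 150×1 = 150 → [50, 200, 400, 500, 500, 400, 150]. Normalization factor = sum(kernel) = 4.

[50, 200, 400, 500, 500, 400, 150]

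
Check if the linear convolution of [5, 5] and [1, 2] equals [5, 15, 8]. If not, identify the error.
Recompute linear convolution of [5, 5] and [1, 2]: y[0] = 5×1 = 5; y[1] = 5×2 + 5×1 = 15; y[2] = 5×2 = 10 → [5, 15, 10]. Compare to given [5, 15, 8]: they differ at index 2: given 8, correct 10, so answer: No

No. Error at index 2: given 8, correct 10.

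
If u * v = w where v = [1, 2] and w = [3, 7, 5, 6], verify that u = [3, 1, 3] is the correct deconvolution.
Forward-compute [3, 1, 3] * [1, 2]: w[0] = 3×1 = 3; w[1] = 3×2 + 1×1 = 7; w[2] = 1×2 + 3×1 = 5; w[3] = 3×2 = 6 → [3, 7, 5, 6]. Matches given w = [3, 7, 5, 6], so verified.

Verified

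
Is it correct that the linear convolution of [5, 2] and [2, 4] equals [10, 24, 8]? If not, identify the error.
Recompute linear convolution of [5, 2] and [2, 4]: y[0] = 5×2 = 10; y[1] = 5×4 + 2×2 = 24; y[2] = 2×4 = 8 → [10, 24, 8]. Given [10, 24, 8] matches, so answer: Yes

Yes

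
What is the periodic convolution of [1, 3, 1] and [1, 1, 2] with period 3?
Use y[k] = Σ_j u[j]·v[(k-j) mod 3]. y[0] = 1×1 + 3×2 + 1×1 = 8; y[1] = 1×1 + 3×1 + 1×2 = 6; y[2] = 1×2 + 3×1 + 1×1 = 6. Result: [8, 6, 6]

[8, 6, 6]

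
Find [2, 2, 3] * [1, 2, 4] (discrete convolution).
y[0] = 2×1 = 2; y[1] = 2×2 + 2×1 = 6; y[2] = 2×4 + 2×2 + 3×1 = 15; y[3] = 2×4 + 3×2 = 14; y[4] = 3×4 = 12

[2, 6, 15, 14, 12]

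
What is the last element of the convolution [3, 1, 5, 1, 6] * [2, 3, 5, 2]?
Use y[k] = Σ_i a[i]·b[k-i] at k=7. y[7] = 6×2 = 12

12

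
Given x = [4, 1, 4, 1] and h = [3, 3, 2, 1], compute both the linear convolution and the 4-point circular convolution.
Linear: y_lin[0] = 4×3 = 12; y_lin[1] = 4×3 + 1×3 = 15; y_lin[2] = 4×2 + 1×3 + 4×3 = 23; y_lin[3] = 4×1 + 1×2 + 4×3 + 1×3 = 21; y_lin[4] = 1×1 + 4×2 + 1×3 = 12; y_lin[5] = 4×1 + 1×2 = 6; y_lin[6] = 1×1 = 1 → [12, 15, 23, 21, 12, 6, 1]. Circular (length 4): y[0] = 4×3 + 1×1 + 4×2 + 1×3 = 24; y[1] = 4×3 + 1×3 + 4×1 + 1×2 = 21; y[2] = 4×2 + 1×3 + 4×3 + 1×1 = 24; y[3] = 4×1 + 1×2 + 4×3 + 1×3 = 21 → [24, 21, 24, 21]

Linear: [12, 15, 23, 21, 12, 6, 1], Circular: [24, 21, 24, 21]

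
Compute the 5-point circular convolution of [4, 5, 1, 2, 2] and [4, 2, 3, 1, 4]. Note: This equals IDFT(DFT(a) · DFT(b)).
Either evaluate y[k] = Σ_j a[j]·b[(k-j) mod 5] directly, or use IDFT(DFT(a) · DFT(b)). y[0] = 4×4 + 5×4 + 1×1 + 2×3 + 2×2 = 47; y[1] = 4×2 + 5×4 + 1×4 + 2×1 + 2×3 = 40; y[2] = 4×3 + 5×2 + 1×4 + 2×4 + 2×1 = 36; y[3] = 4×1 + 5×3 + 1×2 + 2×4 + 2×4 = 37; y[4] = 4×4 + 5×1 + 1×3 + 2×2 + 2×4 = 36. Result: [47, 40, 36, 37, 36]

[47, 40, 36, 37, 36]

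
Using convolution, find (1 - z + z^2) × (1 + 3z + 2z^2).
Ascending coefficients: a = [1, -1, 1], b = [1, 3, 2]. c[0] = 1×1 = 1; c[1] = 1×3 + -1×1 = 2; c[2] = 1×2 + -1×3 + 1×1 = 0; c[3] = -1×2 + 1×3 = 1; c[4] = 1×2 = 2. Result coefficients: [1, 2, 0, 1, 2] → 1 + 2z + z^3 + 2z^4

1 + 2z + z^3 + 2z^4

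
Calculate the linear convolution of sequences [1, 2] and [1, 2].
y[0] = 1×1 = 1; y[1] = 1×2 + 2×1 = 4; y[2] = 2×2 = 4

[1, 4, 4]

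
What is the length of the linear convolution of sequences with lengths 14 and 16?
Linear/full convolution length: m + n - 1 = 14 + 16 - 1 = 29

29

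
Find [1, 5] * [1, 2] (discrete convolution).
y[0] = 1×1 = 1; y[1] = 1×2 + 5×1 = 7; y[2] = 5×2 = 10

[1, 7, 10]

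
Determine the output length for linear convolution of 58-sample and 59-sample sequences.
Linear/full convolution length: m + n - 1 = 58 + 59 - 1 = 116

116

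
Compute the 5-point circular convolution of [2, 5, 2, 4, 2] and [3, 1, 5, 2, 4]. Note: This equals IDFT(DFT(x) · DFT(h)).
Either evaluate y[k] = Σ_j x[j]·h[(k-j) mod 5] directly, or use IDFT(DFT(x) · DFT(h)). y[0] = 2×3 + 5×4 + 2×2 + 4×5 + 2×1 = 52; y[1] = 2×1 + 5×3 + 2×4 + 4×2 + 2×5 = 43; y[2] = 2×5 + 5×1 + 2×3 + 4×4 + 2×2 = 41; y[3] = 2×2 + 5×5 + 2×1 + 4×3 + 2×4 = 51; y[4] = 2×4 + 5×2 + 2×5 + 4×1 + 2×3 = 38. Result: [52, 43, 41, 51, 38]

[52, 43, 41, 51, 38]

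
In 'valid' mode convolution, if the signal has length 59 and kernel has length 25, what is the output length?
'Valid' mode counts only positions where the kernel fully overlaps the signal: m - n + 1 = 59 - 25 + 1 = 35

35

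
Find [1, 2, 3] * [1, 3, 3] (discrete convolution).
y[0] = 1×1 = 1; y[1] = 1×3 + 2×1 = 5; y[2] = 1×3 + 2×3 + 3×1 = 12; y[3] = 2×3 + 3×3 = 15; y[4] = 3×3 = 9

[1, 5, 12, 15, 9]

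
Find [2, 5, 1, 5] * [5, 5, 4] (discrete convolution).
y[0] = 2×5 = 10; y[1] = 2×5 + 5×5 = 35; y[2] = 2×4 + 5×5 + 1×5 = 38; y[3] = 5×4 + 1×5 + 5×5 = 50; y[4] = 1×4 + 5×5 = 29; y[5] = 5×4 = 20

[10, 35, 38, 50, 29, 20]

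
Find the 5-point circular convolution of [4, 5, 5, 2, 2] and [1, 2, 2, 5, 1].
Use y[k] = Σ_j a[j]·b[(k-j) mod 5]. y[0] = 4×1 + 5×1 + 5×5 + 2×2 + 2×2 = 42; y[1] = 4×2 + 5×1 + 5×1 + 2×5 + 2×2 = 32; y[2] = 4×2 + 5×2 + 5×1 + 2×1 + 2×5 = 35; y[3] = 4×5 + 5×2 + 5×2 + 2×1 + 2×1 = 44; y[4] = 4×1 + 5×5 + 5×2 + 2×2 + 2×1 = 45. Result: [42, 32, 35, 44, 45]

[42, 32, 35, 44, 45]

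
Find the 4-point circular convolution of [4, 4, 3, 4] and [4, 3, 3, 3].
Use y[k] = Σ_j u[j]·v[(k-j) mod 4]. y[0] = 4×4 + 4×3 + 3×3 + 4×3 = 49; y[1] = 4×3 + 4×4 + 3×3 + 4×3 = 49; y[2] = 4×3 + 4×3 + 3×4 + 4×3 = 48; y[3] = 4×3 + 4×3 + 3×3 + 4×4 = 49. Result: [49, 49, 48, 49]

[49, 49, 48, 49]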